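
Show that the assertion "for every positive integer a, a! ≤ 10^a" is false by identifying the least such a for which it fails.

A counterexample is any positive integer a such that a! > 10^a; we check each in order.
For a = 1, 2, 3, 4, …, 22, 23, 24 the conclusion holds.
a = 25: a! = 15511210043330985984000000 and 10^a = 10000000000000000000000000, so 15511210043330985984000000 > 10000000000000000000000000.
Thus a = 25 disproves the claim, and no smaller a works.

a = 25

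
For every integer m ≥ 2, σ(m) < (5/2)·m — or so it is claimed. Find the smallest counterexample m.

We need the least integer m ≥ 2 for which the claim fails.
For m = 2, 3, 4, 5, …, 21, 22, 23 the conclusion holds.
m = 24: σ(24) = 60; 60 ≥ 60.
So m = 24 is the smallest counterexample.

m = 24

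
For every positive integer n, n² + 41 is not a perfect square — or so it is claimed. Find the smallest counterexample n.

A counterexample is any positive integer n such that n² + 41 is a perfect square; we check each in order.
For n = 1, 2, 3, 4, …, 17, 18, 19 the conclusion holds.
n = 20: 20² + 41 = 441 = 21², a perfect square.

n = 20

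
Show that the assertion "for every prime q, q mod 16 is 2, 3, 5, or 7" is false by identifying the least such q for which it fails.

A counterexample is any prime q such that the claim fails; we check each in order.
The first 4 eligible values, up to q = 7, all satisfy the conclusion.
q = 11: 11 mod 16 = 11 — not in {2, 3, 5, 7}.

q = 11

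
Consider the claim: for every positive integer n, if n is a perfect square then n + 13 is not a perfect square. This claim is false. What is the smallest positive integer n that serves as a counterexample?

n = 36

A counterexample is any positive integer n such that n is a perfect square but n + 13 is a perfect square; we check each in order.
For n = 1, 4, 9, 16, 25 the conclusion holds.
n = 36: 36 = 6² and 36 + 13 = 49 = 7².
Thus n = 36 disproves the claim, and no smaller n works.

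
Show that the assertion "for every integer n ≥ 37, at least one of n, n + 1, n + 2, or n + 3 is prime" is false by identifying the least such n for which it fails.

We need the least integer n ≥ 37 for which n, n + 1, n + 2, n + 3 are all composite.
For n = 37, 38, 39, 40, …, 45, 46, 47 the conclusion holds.
n = 48: 48 = 2 × 24; 49 = 7 × 7; 50 = 2 × 25; 51 = 3 × 17 — all composite.

n = 48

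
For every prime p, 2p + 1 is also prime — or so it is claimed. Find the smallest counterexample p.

p = 7

A counterexample is any prime p such that 2p + 1 is not prime; we check each in order.
p = 2: 2p + 1 = 5, prime.
p = 3: 2p + 1 = 7, prime.
p = 5: 2p + 1 = 11, prime.
p = 7: 2p + 1 = 15 = 3 × 5, not prime.
So p = 7 is the smallest counterexample.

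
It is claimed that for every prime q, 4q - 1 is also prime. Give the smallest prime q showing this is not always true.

q = 7

For q = 2, 3, 5 the conclusion holds.
q = 7: 4q - 1 = 27 = 3 × 9, not prime.
Hence q = 7 is a counterexample.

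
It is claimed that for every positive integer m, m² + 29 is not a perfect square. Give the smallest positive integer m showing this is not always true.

A counterexample is any positive integer m such that m² + 29 is a perfect square; we check each in order.
For m = 1, 2, 3, 4, …, 11, 12, 13 the conclusion holds.
m = 14: 14² + 29 = 225 = 15², a perfect square.

m = 14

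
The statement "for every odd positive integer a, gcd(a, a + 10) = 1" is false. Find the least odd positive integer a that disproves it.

a = 5

We need the least odd positive integer a for which gcd(a, a + 10) > 1.
For a = 1, 3 the conclusion holds.
a = 5: gcd(5, 15) = 5.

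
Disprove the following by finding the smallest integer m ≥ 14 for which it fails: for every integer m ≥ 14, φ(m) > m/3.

m = 14: φ(14) = 6 and 14/3 = 14/3, so φ(14) > 14/3.
m = 15: φ(15) = 8 and 15/3 = 5, so φ(15) > 15/3.
m = 16: φ(16) = 8 and 16/3 = 16/3, so φ(16) > 16/3.
m = 17: φ(17) = 16 and 17/3 = 17/3, so φ(17) > 17/3.
m = 18: φ(18) = 6 and 18/3 = 6, so φ(18) ≤ 18/3.

m = 18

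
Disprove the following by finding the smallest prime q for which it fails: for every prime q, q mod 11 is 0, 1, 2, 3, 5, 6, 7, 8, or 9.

Check each prime q in order until the claim fails.
The first 11 eligible values, up to q = 31, all satisfy the conclusion.
q = 37: 37 mod 11 = 4 — not in {0, 1, 2, 3, 5, 6, 7, 8, 9}.
Thus q = 37 disproves the claim, and no smaller q works.

q = 37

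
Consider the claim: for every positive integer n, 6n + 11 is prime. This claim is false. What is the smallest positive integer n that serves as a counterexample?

For n = 1, 2, 3 the conclusion holds.
n = 4: 6n + 11 = 35 = 5 × 7, composite.

n = 4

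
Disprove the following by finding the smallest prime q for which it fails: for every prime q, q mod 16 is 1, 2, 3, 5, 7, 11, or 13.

q = 31

A counterexample is any prime q such that the claim fails; we check each in order.
For q = 2, 3, 5, 7, 11, 13, 17, 19, 23, 29 the conclusion holds.
q = 31: 31 mod 16 = 15 — not in {1, 2, 3, 5, 7, 11, 13}.
Hence q = 31 is a counterexample.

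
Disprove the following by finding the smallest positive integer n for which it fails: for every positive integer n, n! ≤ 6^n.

We need the least positive integer n for which n! > 6^n.
The first 13 eligible values, up to n = 13, all satisfy the conclusion.
n = 14: n! = 87178291200 and 6^n = 78364164096, so 87178291200 > 78364164096.
Hence n = 14 is a counterexample.

n = 14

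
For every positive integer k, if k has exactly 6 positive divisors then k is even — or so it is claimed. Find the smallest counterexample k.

k = 45

We need the least positive integer k for which k has exactly 6 positive divisors but k is odd.
The first 6 eligible values, up to k = 44, all satisfy the conclusion.
k = 45: divisors of 45: 1, 3, 5, 9, 15, 45; 45 is odd.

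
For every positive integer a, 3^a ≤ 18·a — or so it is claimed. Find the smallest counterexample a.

a = 4

A counterexample is any positive integer a such that 3^a > 18·a; we check each in order.
For a = 1, 2, 3 the conclusion holds.
a = 4: 3^a = 81 and 18·a = 72, so 81 > 72.
Thus a = 4 disproves the claim, and no smaller a works.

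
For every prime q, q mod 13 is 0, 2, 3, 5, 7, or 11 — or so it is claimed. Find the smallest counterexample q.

q = 17

q = 2: 2 mod 13 = 2.
q = 3: 3 mod 13 = 3.
q = 5: 5 mod 13 = 5.
q = 7: 7 mod 13 = 7.
q = 11: 11 mod 13 = 11.
q = 13: 13 mod 13 = 0.
q = 17: 17 mod 13 = 4 — not in {0, 2, 3, 5, 7, 11}.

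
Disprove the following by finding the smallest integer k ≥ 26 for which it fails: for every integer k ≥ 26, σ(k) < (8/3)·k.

k = 60

We need the least integer k ≥ 26 for which the claim fails.
For k = 26, 27, 28, 29, …, 57, 58, 59 the conclusion holds.
k = 60: σ(60) = 168; 168 ≥ 160.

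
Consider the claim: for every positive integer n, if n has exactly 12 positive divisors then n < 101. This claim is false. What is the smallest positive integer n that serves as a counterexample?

n = 108

For n = 60, 72, 84, 90, 96 the conclusion holds.
n = 108: τ(108) = 12; 108 ≥ 101.
So n = 108 is the smallest counterexample.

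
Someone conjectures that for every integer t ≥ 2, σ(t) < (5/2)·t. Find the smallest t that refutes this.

t = 24

A counterexample is any integer t ≥ 2 such that the claim fails; we check each in order.
For t = 2, 3, 4, 5, …, 21, 22, 23 the conclusion holds.
t = 24: σ(24) = 60; 60 ≥ 60.
Hence t = 24 is a counterexample.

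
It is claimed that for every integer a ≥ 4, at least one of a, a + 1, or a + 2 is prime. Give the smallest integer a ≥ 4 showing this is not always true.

a = 8

Check each integer a ≥ 4 in order until a, a + 1, a + 2 are all composite.
a = 4: 5 is prime.
a = 5: 5 is prime.
a = 6: 7 is prime.
a = 7: 7 is prime.
a = 8: 8 = 2 × 4; 9 = 3 × 3; 10 = 2 × 5 — all composite.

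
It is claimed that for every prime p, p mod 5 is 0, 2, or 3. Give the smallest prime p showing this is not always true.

A counterexample is any prime p such that the claim fails; we check each in order.
For p = 2, 3, 5, 7 the conclusion holds.
p = 11: 11 mod 5 = 1 — not in {0, 2, 3}.
So p = 11 is the smallest counterexample.

p = 11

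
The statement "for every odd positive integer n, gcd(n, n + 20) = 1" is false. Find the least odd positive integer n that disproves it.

Check each odd positive integer n in order until gcd(n, n + 20) > 1.
n = 1: gcd(1, 21) = 1.
n = 3: gcd(3, 23) = 1.
n = 5: gcd(5, 25) = 5.

n = 5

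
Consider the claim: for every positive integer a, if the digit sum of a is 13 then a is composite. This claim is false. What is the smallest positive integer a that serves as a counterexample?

For a = 49, 58 the conclusion holds.
a = 67: digit sum 13; 67 is prime, not composite.

a = 67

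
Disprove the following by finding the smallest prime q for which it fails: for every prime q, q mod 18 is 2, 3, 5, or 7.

q = 11

For q = 2, 3, 5, 7 the conclusion holds.
q = 11: 11 mod 18 = 11 — not in {2, 3, 5, 7}.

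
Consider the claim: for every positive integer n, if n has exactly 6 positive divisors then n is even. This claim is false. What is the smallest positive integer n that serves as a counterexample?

The first 6 eligible values, up to n = 44, all satisfy the conclusion.
n = 45: divisors of 45: 1, 3, 5, 9, 15, 45; 45 is odd.

n = 45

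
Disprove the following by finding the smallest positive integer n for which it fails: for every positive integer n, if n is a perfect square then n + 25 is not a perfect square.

Check each positive integer n in order until n is a perfect square but n + 25 is a perfect square.
The first 11 eligible values, up to n = 121, all satisfy the conclusion.
n = 144: 144 = 12² and 144 + 25 = 169 = 13².

n = 144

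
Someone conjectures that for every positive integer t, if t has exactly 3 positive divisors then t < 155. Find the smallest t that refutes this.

t = 169

Check each positive integer t in order until t has exactly 3 positive divisors but the claim fails.
t = 4: τ(4) = 3; 4 < 155.
t = 9: τ(9) = 3; 9 < 155.
t = 25: τ(25) = 3; 25 < 155.
t = 49: τ(49) = 3; 49 < 155.
t = 121: τ(121) = 3; 121 < 155.
t = 169: τ(169) = 3; 169 ≥ 155.
So t = 169 is the smallest counterexample.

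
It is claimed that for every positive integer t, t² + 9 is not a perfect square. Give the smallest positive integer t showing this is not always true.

Check each positive integer t in order until t² + 9 is a perfect square.
For t = 1, 2, 3 the conclusion holds.
t = 4: 4² + 9 = 25 = 5², a perfect square.
Thus t = 4 disproves the claim, and no smaller t works.

t = 4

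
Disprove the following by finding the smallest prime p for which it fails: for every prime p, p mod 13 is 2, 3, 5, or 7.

We need the least prime p for which the claim fails.
For p = 2, 3, 5, 7 the conclusion holds.
p = 11: 11 mod 13 = 11 — not in {2, 3, 5, 7}.
So p = 11 is the smallest counterexample.

p = 11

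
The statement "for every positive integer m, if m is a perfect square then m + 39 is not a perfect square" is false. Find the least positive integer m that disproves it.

Check each positive integer m in order until m is a perfect square but m + 39 is a perfect square.
The first 4 eligible values, up to m = 16, all satisfy the conclusion.
m = 25: 25 = 5² and 25 + 39 = 64 = 8².
Thus m = 25 disproves the claim, and no smaller m works.

m = 25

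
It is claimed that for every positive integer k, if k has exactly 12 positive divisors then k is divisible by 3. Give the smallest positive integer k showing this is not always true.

k = 140

The first 8 eligible values, up to k = 132, all satisfy the conclusion.
k = 140: τ(140) = 12; 140 mod 3 = 2.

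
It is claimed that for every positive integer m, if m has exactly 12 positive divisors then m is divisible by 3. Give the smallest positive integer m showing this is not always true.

The first 8 eligible values, up to m = 132, all satisfy the conclusion.
m = 140: τ(140) = 12; 140 mod 3 = 2.
Thus m = 140 disproves the claim, and no smaller m works.

m = 140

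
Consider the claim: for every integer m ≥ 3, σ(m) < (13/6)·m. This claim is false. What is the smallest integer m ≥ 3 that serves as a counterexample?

The first 9 eligible values, up to m = 11, all satisfy the conclusion.
m = 12: σ(12) = 28; 28 ≥ 26.

m = 12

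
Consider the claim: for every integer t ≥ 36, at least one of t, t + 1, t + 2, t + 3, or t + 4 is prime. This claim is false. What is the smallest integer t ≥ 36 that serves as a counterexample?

t = 48

For t = 36, 37, 38, 39, …, 45, 46, 47 the conclusion holds.
t = 48: 48 = 2 × 24; 49 = 7 × 7; 50 = 2 × 25; 51 = 3 × 17; 52 = 2 × 26 — all composite.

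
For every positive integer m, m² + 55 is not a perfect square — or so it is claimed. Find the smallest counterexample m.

We need the least positive integer m for which m² + 55 is a perfect square.
m = 1: 1² + 55 = 56, not a perfect square.
m = 2: 2² + 55 = 59, not a perfect square.
m = 3: 3² + 55 = 64 = 8², a perfect square.

m = 3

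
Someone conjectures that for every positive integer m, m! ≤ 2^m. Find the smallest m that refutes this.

m = 4

For m = 1, 2, 3 the conclusion holds.
m = 4: m! = 24 and 2^m = 16, so 24 > 16.
Thus m = 4 disproves the claim, and no smaller m works.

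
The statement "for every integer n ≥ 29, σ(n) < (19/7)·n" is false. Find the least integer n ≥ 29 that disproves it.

A counterexample is any integer n ≥ 29 such that the claim fails; we check each in order.
For n = 29, 30, 31, 32, …, 57, 58, 59 the conclusion holds.
n = 60: σ(60) = 168; 168 ≥ 1140/7.
Thus n = 60 disproves the claim, and no smaller n works.

n = 60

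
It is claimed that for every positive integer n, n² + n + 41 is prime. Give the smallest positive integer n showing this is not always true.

We need the least positive integer n for which n² + n + 41 is not prime.
For n = 1, 2, 3, 4, …, 37, 38, 39 the conclusion holds.
n = 40: n² + n + 41 = 1681 = 41 × 41, composite.
Thus n = 40 disproves the claim, and no smaller n works.

n = 40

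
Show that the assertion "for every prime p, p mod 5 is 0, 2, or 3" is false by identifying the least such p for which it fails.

A counterexample is any prime p such that the claim fails; we check each in order.
The first 4 eligible values, up to p = 7, all satisfy the conclusion.
p = 11: 11 mod 5 = 1 — not in {0, 2, 3}.
Hence p = 11 is a counterexample.

p = 11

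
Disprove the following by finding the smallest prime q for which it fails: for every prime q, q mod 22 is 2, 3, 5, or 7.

Check each prime q in order until the claim fails.
q = 2: 2 mod 22 = 2.
q = 3: 3 mod 22 = 3.
q = 5: 5 mod 22 = 5.
q = 7: 7 mod 22 = 7.
q = 11: 11 mod 22 = 11 — not in {2, 3, 5, 7}.
Hence q = 11 is a counterexample.

q = 11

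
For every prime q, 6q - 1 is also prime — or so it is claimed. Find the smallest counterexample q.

q = 11

We need the least prime q for which 6q - 1 is not prime.
For q = 2, 3, 5, 7 the conclusion holds.
q = 11: 6q - 1 = 65 = 5 × 13, not prime.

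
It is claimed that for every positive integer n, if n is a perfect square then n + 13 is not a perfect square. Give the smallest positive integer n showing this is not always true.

Check each positive integer n in order until n is a perfect square but n + 13 is a perfect square.
For n = 1, 4, 9, 16, 25 the conclusion holds.
n = 36: 36 = 6² and 36 + 13 = 49 = 7².
So n = 36 is the smallest counterexample.

n = 36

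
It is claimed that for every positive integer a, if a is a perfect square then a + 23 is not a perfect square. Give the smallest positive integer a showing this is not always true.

A counterexample is any positive integer a such that a is a perfect square but a + 23 is a perfect square; we check each in order.
For a = 1, 4, 9, 16, 25, 36, 49, 64, 81, 100 the conclusion holds.
a = 121: 121 = 11² and 121 + 23 = 144 = 12².
So a = 121 is the smallest counterexample.

a = 121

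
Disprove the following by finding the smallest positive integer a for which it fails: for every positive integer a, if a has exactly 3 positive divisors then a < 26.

We need the least positive integer a for which a has exactly 3 positive divisors but the claim fails.
For a = 4, 9, 25 the conclusion holds.
a = 49: τ(49) = 3; 49 ≥ 26.

a = 49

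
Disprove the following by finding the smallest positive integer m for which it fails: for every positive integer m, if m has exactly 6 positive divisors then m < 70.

Check each positive integer m in order until m has exactly 6 positive divisors but the claim fails.
For m = 12, 18, 20, 28, …, 52, 63, 68 the conclusion holds.
m = 75: τ(75) = 6; 75 ≥ 70.

m = 75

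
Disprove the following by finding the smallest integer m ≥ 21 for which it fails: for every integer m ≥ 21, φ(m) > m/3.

m = 24

We need the least integer m ≥ 21 for which the claim fails.
For m = 21, 22, 23 the conclusion holds.
m = 24: φ(24) = 8 and 24/3 = 8, so φ(24) ≤ 24/3.
Thus m = 24 disproves the claim, and no smaller m works.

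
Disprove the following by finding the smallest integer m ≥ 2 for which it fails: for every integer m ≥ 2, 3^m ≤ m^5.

m = 11

We need the least integer m ≥ 2 for which 3^m > m^5.
For m = 2, 3, 4, 5, 6, 7, 8, 9, 10 the conclusion holds.
m = 11: 3^m = 177147 and m^5 = 161051, so 177147 > 161051.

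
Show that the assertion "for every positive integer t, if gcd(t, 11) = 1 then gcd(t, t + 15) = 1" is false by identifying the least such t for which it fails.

t = 3

A counterexample is any positive integer t such that gcd(t, 11) = 1 but gcd(t, t + 15) > 1; we check each in order.
For t = 1, 2 the conclusion holds.
t = 3: gcd(3, 18) = 3.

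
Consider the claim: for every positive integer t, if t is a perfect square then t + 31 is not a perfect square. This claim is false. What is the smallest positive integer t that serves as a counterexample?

A counterexample is any positive integer t such that t is a perfect square but t + 31 is a perfect square; we check each in order.
For t = 1, 4, 9, 16, …, 144, 169, 196 the conclusion holds.
t = 225: 225 = 15² and 225 + 31 = 256 = 16².

t = 225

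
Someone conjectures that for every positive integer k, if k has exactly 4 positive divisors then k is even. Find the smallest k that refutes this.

k = 15

A counterexample is any positive integer k such that k has exactly 4 positive divisors but k is odd; we check each in order.
For k = 6, 8, 10, 14 the conclusion holds.
k = 15: divisors of 15: 1, 3, 5, 15; 15 is odd.
So k = 15 is the smallest counterexample.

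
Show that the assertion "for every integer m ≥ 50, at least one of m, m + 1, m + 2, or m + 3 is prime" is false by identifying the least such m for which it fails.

m = 54

We need the least integer m ≥ 50 for which m, m + 1, m + 2, m + 3 are all composite.
m = 50: 53 is prime.
m = 51: 53 is prime.
m = 52: 53 is prime.
m = 53: 53 is prime.
m = 54: 54 = 2 × 27; 55 = 5 × 11; 56 = 2 × 28; 57 = 3 × 19 — all composite.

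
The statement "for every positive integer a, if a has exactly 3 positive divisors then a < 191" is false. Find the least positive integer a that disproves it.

A counterexample is any positive integer a such that a has exactly 3 positive divisors but the claim fails; we check each in order.
For a = 4, 9, 25, 49, 121, 169 the conclusion holds.
a = 289: τ(289) = 3; 289 ≥ 191.

a = 289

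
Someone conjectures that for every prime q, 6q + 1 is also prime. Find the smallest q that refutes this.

q = 19

We need the least prime q for which 6q + 1 is not prime.
The first 7 eligible values, up to q = 17, all satisfy the conclusion.
q = 19: 6q + 1 = 115 = 5 × 23, not prime.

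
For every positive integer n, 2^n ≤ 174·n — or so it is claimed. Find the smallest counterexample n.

A counterexample is any positive integer n such that 2^n > 174·n; we check each in order.
For n = 1, 2, 3, 4, 5, 6, 7, 8, 9, 10 the conclusion holds.
n = 11: 2^n = 2048 and 174·n = 1914, so 2048 > 1914.
Thus n = 11 disproves the claim, and no smaller n works.

n = 11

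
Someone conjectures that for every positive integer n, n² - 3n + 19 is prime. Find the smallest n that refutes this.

Check each positive integer n in order until n² - 3n + 19 is not prime.
The first 17 eligible values, up to n = 17, all satisfy the conclusion.
n = 18: n² - 3n + 19 = 289 = 17 × 17, composite.
Thus n = 18 disproves the claim, and no smaller n works.

n = 18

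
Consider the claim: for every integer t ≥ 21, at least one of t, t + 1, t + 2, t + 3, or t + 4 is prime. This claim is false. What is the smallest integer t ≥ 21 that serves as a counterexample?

We need the least integer t ≥ 21 for which t, t + 1, t + 2, t + 3, t + 4 are all composite.
For t = 21, 22, 23 the conclusion holds.
t = 24: 24 = 2 × 12; 25 = 5 × 5; 26 = 2 × 13; 27 = 3 × 9; 28 = 2 × 14 — all composite.
Hence t = 24 is a counterexample.

t = 24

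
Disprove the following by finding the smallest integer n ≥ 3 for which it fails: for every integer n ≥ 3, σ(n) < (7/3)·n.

n = 12

A counterexample is any integer n ≥ 3 such that the claim fails; we check each in order.
For n = 3, 4, 5, 6, 7, 8, 9, 10, 11 the conclusion holds.
n = 12: σ(12) = 28; 28 ≥ 28.
Hence n = 12 is a counterexample.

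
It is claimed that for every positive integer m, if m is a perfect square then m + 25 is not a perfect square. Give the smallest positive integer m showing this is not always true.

m = 144

For m = 1, 4, 9, 16, …, 81, 100, 121 the conclusion holds.
m = 144: 144 = 12² and 144 + 25 = 169 = 13².
So m = 144 is the smallest counterexample.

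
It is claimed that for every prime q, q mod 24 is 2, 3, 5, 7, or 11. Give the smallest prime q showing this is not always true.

q = 13

We need the least prime q for which the claim fails.
The first 5 eligible values, up to q = 11, all satisfy the conclusion.
q = 13: 13 mod 24 = 13 — not in {2, 3, 5, 7, 11}.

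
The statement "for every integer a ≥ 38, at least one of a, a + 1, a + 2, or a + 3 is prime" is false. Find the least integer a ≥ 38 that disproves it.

a = 48

Check each integer a ≥ 38 in order until a, a + 1, a + 2, a + 3 are all composite.
The first 10 eligible values, up to a = 47, all satisfy the conclusion.
a = 48: 48 = 2 × 24; 49 = 7 × 7; 50 = 2 × 25; 51 = 3 × 17 — all composite.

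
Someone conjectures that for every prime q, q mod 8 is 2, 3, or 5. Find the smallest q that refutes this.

q = 7

A counterexample is any prime q such that the claim fails; we check each in order.
For q = 2, 3, 5 the conclusion holds.
q = 7: 7 mod 8 = 7 — not in {2, 3, 5}.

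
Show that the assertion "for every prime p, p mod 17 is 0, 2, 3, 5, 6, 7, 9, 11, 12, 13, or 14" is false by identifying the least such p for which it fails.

p = 59

We need the least prime p for which the claim fails.
For p = 2, 3, 5, 7, …, 43, 47, 53 the conclusion holds.
p = 59: 59 mod 17 = 8 — not in {0, 2, 3, 5, 6, 7, 9, 11, 12, 13, 14}.
Thus p = 59 disproves the claim, and no smaller p works.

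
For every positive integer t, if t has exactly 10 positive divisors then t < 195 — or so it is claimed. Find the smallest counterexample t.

t = 48: τ(48) = 10; 48 < 195.
t = 80: τ(80) = 10; 80 < 195.
t = 112: τ(112) = 10; 112 < 195.
t = 162: τ(162) = 10; 162 < 195.
t = 176: τ(176) = 10; 176 < 195.
t = 208: τ(208) = 10; 208 ≥ 195.

t = 208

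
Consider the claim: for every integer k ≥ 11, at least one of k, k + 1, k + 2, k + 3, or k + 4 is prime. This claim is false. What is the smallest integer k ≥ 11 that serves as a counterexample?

k = 24

A counterexample is any integer k ≥ 11 such that k, k + 1, k + 2, k + 3, k + 4 are all composite; we check each in order.
For k = 11, 12, 13, 14, …, 21, 22, 23 the conclusion holds.
k = 24: 24 = 2 × 12; 25 = 5 × 5; 26 = 2 × 13; 27 = 3 × 9; 28 = 2 × 14 — all composite.
So k = 24 is the smallest counterexample.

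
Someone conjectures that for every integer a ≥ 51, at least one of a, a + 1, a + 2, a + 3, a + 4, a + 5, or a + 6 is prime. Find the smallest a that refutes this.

Check each integer a ≥ 51 in order until a, a + 1, a + 2, a + 3, a + 4, a + 5, a + 6 are all composite.
For a = 51, 52, 53, 54, …, 87, 88, 89 the conclusion holds.
a = 90: 90 = 2 × 45; 91 = 7 × 13; 92 = 2 × 46; 93 = 3 × 31; 94 = 2 × 47; 95 = 5 × 19; 96 = 2 × 48 — all composite.

a = 90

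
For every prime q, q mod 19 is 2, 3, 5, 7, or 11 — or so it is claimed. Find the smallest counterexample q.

We need the least prime q for which the claim fails.
The first 5 eligible values, up to q = 11, all satisfy the conclusion.
q = 13: 13 mod 19 = 13 — not in {2, 3, 5, 7, 11}.
Thus q = 13 disproves the claim, and no smaller q works.

q = 13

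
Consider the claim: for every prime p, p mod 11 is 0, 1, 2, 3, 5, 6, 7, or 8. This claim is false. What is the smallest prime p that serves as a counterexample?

A counterexample is any prime p such that the claim fails; we check each in order.
For p = 2, 3, 5, 7, 11, 13, 17, 19, 23, 29 the conclusion holds.
p = 31: 31 mod 11 = 9 — not in {0, 1, 2, 3, 5, 6, 7, 8}.
Thus p = 31 disproves the claim, and no smaller p works.

p = 31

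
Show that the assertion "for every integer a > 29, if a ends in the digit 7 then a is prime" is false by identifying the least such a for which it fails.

For a = 37, 47 the conclusion holds.
a = 57: 57 ends in 7; 57 = 3 × 19, composite.
Hence a = 57 is a counterexample.

a = 57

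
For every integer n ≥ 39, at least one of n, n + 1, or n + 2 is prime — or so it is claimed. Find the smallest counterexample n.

Check each integer n ≥ 39 in order until n, n + 1, n + 2 are all composite.
n = 39: 41 is prime.
n = 40: 41 is prime.
n = 41: 41 is prime.
n = 42: 43 is prime.
n = 43: 43 is prime.
n = 44: 44 = 2 × 22; 45 = 3 × 15; 46 = 2 × 23 — all composite.

n = 44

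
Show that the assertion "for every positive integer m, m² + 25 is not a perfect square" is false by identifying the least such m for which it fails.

m = 12

A counterexample is any positive integer m such that m² + 25 is a perfect square; we check each in order.
For m = 1, 2, 3, 4, …, 9, 10, 11 the conclusion holds.
m = 12: 12² + 25 = 169 = 13², a perfect square.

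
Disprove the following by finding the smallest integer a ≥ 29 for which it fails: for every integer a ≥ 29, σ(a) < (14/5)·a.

Check each integer a ≥ 29 in order until the claim fails.
The first 31 eligible values, up to a = 59, all satisfy the conclusion.
a = 60: σ(60) = 168; 168 ≥ 168.
Thus a = 60 disproves the claim, and no smaller a works.

a = 60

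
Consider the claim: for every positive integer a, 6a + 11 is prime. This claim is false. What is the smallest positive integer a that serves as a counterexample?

Check each positive integer a in order until 6a + 11 is not prime.
For a = 1, 2, 3 the conclusion holds.
a = 4: 6a + 11 = 35 = 5 × 7, composite.

a = 4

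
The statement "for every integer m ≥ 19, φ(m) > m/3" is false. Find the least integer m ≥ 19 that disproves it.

The first 5 eligible values, up to m = 23, all satisfy the conclusion.
m = 24: φ(24) = 8 and 24/3 = 8, so φ(24) ≤ 24/3.

m = 24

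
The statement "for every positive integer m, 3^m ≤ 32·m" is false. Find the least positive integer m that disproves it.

m = 5

We need the least positive integer m for which 3^m > 32·m.
The first 4 eligible values, up to m = 4, all satisfy the conclusion.
m = 5: 3^m = 243 and 32·m = 160, so 243 > 160.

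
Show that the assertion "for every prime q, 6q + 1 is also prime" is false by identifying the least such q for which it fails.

For q = 2, 3, 5, 7, 11, 13, 17 the conclusion holds.
q = 19: 6q + 1 = 115 = 5 × 23, not prime.

q = 19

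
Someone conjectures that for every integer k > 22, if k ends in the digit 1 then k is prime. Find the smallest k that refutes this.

k = 51

For k = 31, 41 the conclusion holds.
k = 51: 51 ends in 1; 51 = 3 × 17, composite.
So k = 51 is the smallest counterexample.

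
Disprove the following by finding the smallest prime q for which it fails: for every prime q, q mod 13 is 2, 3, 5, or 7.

q = 11

We need the least prime q for which the claim fails.
The first 4 eligible values, up to q = 7, all satisfy the conclusion.
q = 11: 11 mod 13 = 11 — not in {2, 3, 5, 7}.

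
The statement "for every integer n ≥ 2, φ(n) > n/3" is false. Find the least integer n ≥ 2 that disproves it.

A counterexample is any integer n ≥ 2 such that the claim fails; we check each in order.
For n = 2, 3, 4, 5 the conclusion holds.
n = 6: φ(6) = 2 and 6/3 = 2, so φ(6) ≤ 6/3.

n = 6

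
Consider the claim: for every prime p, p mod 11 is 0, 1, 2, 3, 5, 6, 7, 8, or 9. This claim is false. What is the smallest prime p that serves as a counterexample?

A counterexample is any prime p such that the claim fails; we check each in order.
For p = 2, 3, 5, 7, …, 23, 29, 31 the conclusion holds.
p = 37: 37 mod 11 = 4 — not in {0, 1, 2, 3, 5, 6, 7, 8, 9}.

p = 37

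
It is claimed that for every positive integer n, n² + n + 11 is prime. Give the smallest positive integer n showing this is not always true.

We need the least positive integer n for which n² + n + 11 is not prime.
For n = 1, 2, 3, 4, 5, 6, 7, 8, 9 the conclusion holds.
n = 10: n² + n + 11 = 121 = 11 × 11, composite.

n = 10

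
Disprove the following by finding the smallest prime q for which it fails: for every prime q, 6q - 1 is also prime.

Check each prime q in order until 6q - 1 is not prime.
The first 4 eligible values, up to q = 7, all satisfy the conclusion.
q = 11: 6q - 1 = 65 = 5 × 13, not prime.

q = 11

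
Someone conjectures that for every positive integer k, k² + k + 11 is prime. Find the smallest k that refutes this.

k = 10

Check each positive integer k in order until k² + k + 11 is not prime.
The first 9 eligible values, up to k = 9, all satisfy the conclusion.
k = 10: k² + k + 11 = 121 = 11 × 11, composite.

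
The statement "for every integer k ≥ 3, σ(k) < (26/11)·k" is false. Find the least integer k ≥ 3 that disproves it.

A counterexample is any integer k ≥ 3 such that the claim fails; we check each in order.
The first 21 eligible values, up to k = 23, all satisfy the conclusion.
k = 24: σ(24) = 60; 60 ≥ 624/11.

k = 24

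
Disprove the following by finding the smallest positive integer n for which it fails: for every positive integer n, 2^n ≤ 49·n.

Check each positive integer n in order until 2^n > 49·n.
n = 1: 2^n = 2 and 49·n = 49, so 2 ≤ 49.
n = 2: 2^n = 4 and 49·n = 98, so 4 ≤ 98.
n = 3: 2^n = 8 and 49·n = 147, so 8 ≤ 147.
n = 4: 2^n = 16 and 49·n = 196, so 16 ≤ 196.
n = 5: 2^n = 32 and 49·n = 245, so 32 ≤ 245.
n = 6: 2^n = 64 and 49·n = 294, so 64 ≤ 294.
n = 7: 2^n = 128 and 49·n = 343, so 128 ≤ 343.
n = 8: 2^n = 256 and 49·n = 392, so 256 ≤ 392.
n = 9: 2^n = 512 and 49·n = 441, so 512 > 441.
Hence n = 9 is a counterexample.

n = 9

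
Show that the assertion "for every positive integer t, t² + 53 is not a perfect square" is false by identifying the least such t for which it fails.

t = 26

For t = 1, 2, 3, 4, …, 23, 24, 25 the conclusion holds.
t = 26: 26² + 53 = 729 = 27², a perfect square.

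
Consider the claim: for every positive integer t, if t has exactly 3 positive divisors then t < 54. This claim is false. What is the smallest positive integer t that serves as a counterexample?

t = 121

A counterexample is any positive integer t such that t has exactly 3 positive divisors but the claim fails; we check each in order.
The first 4 eligible values, up to t = 49, all satisfy the conclusion.
t = 121: τ(121) = 3; 121 ≥ 54.
Hence t = 121 is a counterexample.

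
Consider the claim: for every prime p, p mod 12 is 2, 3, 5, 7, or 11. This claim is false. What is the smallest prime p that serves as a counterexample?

We need the least prime p for which the claim fails.
For p = 2, 3, 5, 7, 11 the conclusion holds.
p = 13: 13 mod 12 = 1 — not in {2, 3, 5, 7, 11}.
Thus p = 13 disproves the claim, and no smaller p works.

p = 13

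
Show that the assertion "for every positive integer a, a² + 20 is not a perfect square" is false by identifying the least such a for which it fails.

Check each positive integer a in order until a² + 20 is a perfect square.
For a = 1, 2, 3 the conclusion holds.
a = 4: 4² + 20 = 36 = 6², a perfect square.
Thus a = 4 disproves the claim, and no smaller a works.

a = 4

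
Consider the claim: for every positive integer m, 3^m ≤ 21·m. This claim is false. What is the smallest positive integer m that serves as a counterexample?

m = 5

Check each positive integer m in order until 3^m > 21·m.
The first 4 eligible values, up to m = 4, all satisfy the conclusion.
m = 5: 3^m = 243 and 21·m = 105, so 243 > 105.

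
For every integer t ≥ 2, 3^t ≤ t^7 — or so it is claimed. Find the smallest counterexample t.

A counterexample is any integer t ≥ 2 such that 3^t > t^7; we check each in order.
For t = 2, 3, 4, 5, …, 16, 17, 18 the conclusion holds.
t = 19: 3^t = 1162261467 and t^7 = 893871739, so 1162261467 > 893871739.
Hence t = 19 is a counterexample.

t = 19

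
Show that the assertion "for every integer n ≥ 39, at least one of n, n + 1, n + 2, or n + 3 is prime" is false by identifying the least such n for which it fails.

A counterexample is any integer n ≥ 39 such that n, n + 1, n + 2, n + 3 are all composite; we check each in order.
For n = 39, 40, 41, 42, 43, 44, 45, 46, 47 the conclusion holds.
n = 48: 48 = 2 × 24; 49 = 7 × 7; 50 = 2 × 25; 51 = 3 × 17 — all composite.

n = 48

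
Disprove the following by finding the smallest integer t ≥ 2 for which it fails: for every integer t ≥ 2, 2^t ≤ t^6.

t = 30

For t = 2, 3, 4, 5, …, 27, 28, 29 the conclusion holds.
t = 30: 2^t = 1073741824 and t^6 = 729000000, so 1073741824 > 729000000.
Hence t = 30 is a counterexample.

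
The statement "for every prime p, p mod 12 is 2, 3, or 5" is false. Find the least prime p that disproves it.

p = 7

Check each prime p in order until the claim fails.
For p = 2, 3, 5 the conclusion holds.
p = 7: 7 mod 12 = 7 — not in {2, 3, 5}.
So p = 7 is the smallest counterexample.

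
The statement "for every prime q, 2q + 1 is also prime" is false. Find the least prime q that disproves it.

q = 7

For q = 2, 3, 5 the conclusion holds.
q = 7: 2q + 1 = 15 = 3 × 5, not prime.
Hence q = 7 is a counterexample.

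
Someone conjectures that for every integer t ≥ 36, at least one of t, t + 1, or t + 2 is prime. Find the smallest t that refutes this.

Check each integer t ≥ 36 in order until t, t + 1, t + 2 are all composite.
For t = 36, 37 the conclusion holds.
t = 38: 38 = 2 × 19; 39 = 3 × 13; 40 = 2 × 20 — all composite.

t = 38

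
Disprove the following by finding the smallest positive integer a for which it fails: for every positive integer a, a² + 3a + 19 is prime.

We need the least positive integer a for which a² + 3a + 19 is not prime.
For a = 1, 2, 3, 4, …, 12, 13, 14 the conclusion holds.
a = 15: a² + 3a + 19 = 289 = 17 × 17, composite.

a = 15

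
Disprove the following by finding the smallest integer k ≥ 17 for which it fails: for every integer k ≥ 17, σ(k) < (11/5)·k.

We need the least integer k ≥ 17 for which the claim fails.
The first 7 eligible values, up to k = 23, all satisfy the conclusion.
k = 24: σ(24) = 60; 60 ≥ 264/5.

k = 24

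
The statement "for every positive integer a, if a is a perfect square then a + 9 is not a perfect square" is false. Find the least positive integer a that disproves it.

a = 16

For a = 1, 4, 9 the conclusion holds.
a = 16: 16 = 4² and 16 + 9 = 25 = 5².
Hence a = 16 is a counterexample.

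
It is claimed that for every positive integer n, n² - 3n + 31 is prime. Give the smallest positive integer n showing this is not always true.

A counterexample is any positive integer n such that n² - 3n + 31 is not prime; we check each in order.
n = 1: n² - 3n + 31 = 29, prime.
n = 2: n² - 3n + 31 = 29, prime.
n = 3: n² - 3n + 31 = 31, prime.
n = 4: n² - 3n + 31 = 35 = 5 × 7, composite.
Hence n = 4 is a counterexample.

n = 4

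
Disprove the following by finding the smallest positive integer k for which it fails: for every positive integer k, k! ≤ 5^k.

A counterexample is any positive integer k such that k! > 5^k; we check each in order.
For k = 1, 2, 3, 4, …, 9, 10, 11 the conclusion holds.
k = 12: k! = 479001600 and 5^k = 244140625, so 479001600 > 244140625.

k = 12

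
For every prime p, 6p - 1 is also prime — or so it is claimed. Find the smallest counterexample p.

Check each prime p in order until 6p - 1 is not prime.
For p = 2, 3, 5, 7 the conclusion holds.
p = 11: 6p - 1 = 65 = 5 × 13, not prime.
Hence p = 11 is a counterexample.

p = 11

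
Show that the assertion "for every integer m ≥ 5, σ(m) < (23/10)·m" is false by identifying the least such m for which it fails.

We need the least integer m ≥ 5 for which the claim fails.
m = 5: σ(5) = 6; 6 < 23/2.
m = 6: σ(6) = 12; 12 < 69/5.
m = 7: σ(7) = 8; 8 < 161/10.
m = 8: σ(8) = 15; 15 < 92/5.
m = 9: σ(9) = 13; 13 < 207/10.
m = 10: σ(10) = 18; 18 < 23.
m = 11: σ(11) = 12; 12 < 253/10.
m = 12: σ(12) = 28; 28 ≥ 138/5.

m = 12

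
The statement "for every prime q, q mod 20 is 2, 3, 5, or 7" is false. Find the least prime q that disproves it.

A counterexample is any prime q such that the claim fails; we check each in order.
For q = 2, 3, 5, 7 the conclusion holds.
q = 11: 11 mod 20 = 11 — not in {2, 3, 5, 7}.
Thus q = 11 disproves the claim, and no smaller q works.

q = 11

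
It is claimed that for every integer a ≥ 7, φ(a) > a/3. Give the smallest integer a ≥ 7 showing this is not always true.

a = 12

For a = 7, 8, 9, 10, 11 the conclusion holds.
a = 12: φ(12) = 4 and 12/3 = 4, so φ(12) ≤ 12/3.
Hence a = 12 is a counterexample.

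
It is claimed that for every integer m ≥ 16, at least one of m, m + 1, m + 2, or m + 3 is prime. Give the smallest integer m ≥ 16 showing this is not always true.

m = 24

We need the least integer m ≥ 16 for which m, m + 1, m + 2, m + 3 are all composite.
For m = 16, 17, 18, 19, 20, 21, 22, 23 the conclusion holds.
m = 24: 24 = 2 × 12; 25 = 5 × 5; 26 = 2 × 13; 27 = 3 × 9 — all composite.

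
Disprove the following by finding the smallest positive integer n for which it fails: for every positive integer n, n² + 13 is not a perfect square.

Check each positive integer n in order until n² + 13 is a perfect square.
n = 1: 1² + 13 = 14, not a perfect square.
n = 2: 2² + 13 = 17, not a perfect square.
n = 3: 3² + 13 = 22, not a perfect square.
n = 4: 4² + 13 = 29, not a perfect square.
n = 5: 5² + 13 = 38, not a perfect square.
n = 6: 6² + 13 = 49 = 7², a perfect square.

n = 6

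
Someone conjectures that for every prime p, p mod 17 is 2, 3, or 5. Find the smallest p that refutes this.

p = 7

Check each prime p in order until the claim fails.
For p = 2, 3, 5 the conclusion holds.
p = 7: 7 mod 17 = 7 — not in {2, 3, 5}.
Thus p = 7 disproves the claim, and no smaller p works.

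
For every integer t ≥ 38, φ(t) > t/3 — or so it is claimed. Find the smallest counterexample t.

For t = 38, 39, 40, 41 the conclusion holds.
t = 42: φ(42) = 12 and 42/3 = 14, so φ(42) ≤ 42/3.

t = 42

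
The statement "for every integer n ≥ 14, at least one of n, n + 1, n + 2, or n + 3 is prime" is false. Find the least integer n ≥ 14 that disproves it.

Check each integer n ≥ 14 in order until n, n + 1, n + 2, n + 3 are all composite.
For n = 14, 15, 16, 17, 18, 19, 20, 21, 22, 23 the conclusion holds.
n = 24: 24 = 2 × 12; 25 = 5 × 5; 26 = 2 × 13; 27 = 3 × 9 — all composite.

n = 24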